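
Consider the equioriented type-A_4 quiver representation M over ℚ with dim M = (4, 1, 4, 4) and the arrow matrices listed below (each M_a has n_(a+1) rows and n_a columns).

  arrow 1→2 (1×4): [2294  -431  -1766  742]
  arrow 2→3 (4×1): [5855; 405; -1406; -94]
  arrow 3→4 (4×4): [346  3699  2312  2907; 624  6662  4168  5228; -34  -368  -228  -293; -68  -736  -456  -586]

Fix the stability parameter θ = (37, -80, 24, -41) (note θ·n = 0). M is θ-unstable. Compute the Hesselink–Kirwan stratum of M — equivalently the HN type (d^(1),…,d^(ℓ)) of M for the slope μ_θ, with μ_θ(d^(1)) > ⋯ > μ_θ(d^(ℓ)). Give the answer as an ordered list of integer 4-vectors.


Barcode: M ≅ I[1,1]^3, I[1,4], I[3,3]^2, I[3,4], I[4,4]^2. HN layers by μ_θ (5 steps, strictly decreasing):
  μ^(1)=37; μ^(2)=24; μ^(3)=-17/2; μ^(4)=-43/2; μ^(5)=-41

((3, 0, 0, 0); (0, 0, 2, 0); (0, 0, 2, 2); (1, 1, 0, 0); (0, 0, 0, 2))


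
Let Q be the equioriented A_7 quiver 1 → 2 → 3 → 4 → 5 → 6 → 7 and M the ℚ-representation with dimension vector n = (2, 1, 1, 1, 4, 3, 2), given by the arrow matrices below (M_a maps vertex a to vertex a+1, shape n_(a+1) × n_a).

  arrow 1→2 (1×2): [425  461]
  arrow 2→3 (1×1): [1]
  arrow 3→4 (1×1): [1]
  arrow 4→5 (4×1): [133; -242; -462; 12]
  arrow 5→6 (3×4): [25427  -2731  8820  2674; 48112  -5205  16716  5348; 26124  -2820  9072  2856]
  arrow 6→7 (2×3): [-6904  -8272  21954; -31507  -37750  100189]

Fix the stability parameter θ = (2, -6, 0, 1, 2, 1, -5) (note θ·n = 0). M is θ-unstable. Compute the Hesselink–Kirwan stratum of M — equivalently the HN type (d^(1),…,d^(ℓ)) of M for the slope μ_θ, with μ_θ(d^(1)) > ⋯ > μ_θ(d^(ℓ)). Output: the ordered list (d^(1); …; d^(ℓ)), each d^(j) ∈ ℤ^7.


Barcode: M ≅ I[1,1], I[1,7], I[5,5]^2, I[5,6], I[6,7]. HN layers by μ_θ (4 steps, strictly decreasing):
  μ^(1)=2; μ^(2)=3/2; μ^(3)=-1/5; μ^(4)=-2

((1, 0, 0, 0, 2, 0, 0); (0, 0, 0, 0, 1, 1, 0); (0, 0, 1, 1, 1, 1, 1); (1, 1, 0, 0, 0, 1, 1))


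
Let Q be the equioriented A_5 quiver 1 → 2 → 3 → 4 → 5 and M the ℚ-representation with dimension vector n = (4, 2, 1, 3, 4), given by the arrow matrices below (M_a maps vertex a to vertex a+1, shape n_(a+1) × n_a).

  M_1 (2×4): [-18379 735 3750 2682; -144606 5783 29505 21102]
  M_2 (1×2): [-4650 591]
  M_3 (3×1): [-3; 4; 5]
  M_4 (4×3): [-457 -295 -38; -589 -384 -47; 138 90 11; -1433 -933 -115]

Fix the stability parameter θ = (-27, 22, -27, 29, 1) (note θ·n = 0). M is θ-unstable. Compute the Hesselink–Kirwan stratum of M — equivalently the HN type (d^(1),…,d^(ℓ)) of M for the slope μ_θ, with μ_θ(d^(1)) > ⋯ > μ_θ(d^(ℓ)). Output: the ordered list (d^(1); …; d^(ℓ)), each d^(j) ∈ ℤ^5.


Interval decomposition of M: I[1,1]^2, I[1,2], I[1,5], I[4,5]^2, I[5,5].
HN type (ℓ=5): μ^(1)=22; μ^(2)=15; μ^(3)=1; μ^(4)=-5/2; μ^(5)=-27

((0, 1, 0, 0, 0); (0, 0, 0, 3, 3); (0, 0, 0, 0, 1); (0, 1, 1, 0, 0); (4, 0, 0, 0, 0))


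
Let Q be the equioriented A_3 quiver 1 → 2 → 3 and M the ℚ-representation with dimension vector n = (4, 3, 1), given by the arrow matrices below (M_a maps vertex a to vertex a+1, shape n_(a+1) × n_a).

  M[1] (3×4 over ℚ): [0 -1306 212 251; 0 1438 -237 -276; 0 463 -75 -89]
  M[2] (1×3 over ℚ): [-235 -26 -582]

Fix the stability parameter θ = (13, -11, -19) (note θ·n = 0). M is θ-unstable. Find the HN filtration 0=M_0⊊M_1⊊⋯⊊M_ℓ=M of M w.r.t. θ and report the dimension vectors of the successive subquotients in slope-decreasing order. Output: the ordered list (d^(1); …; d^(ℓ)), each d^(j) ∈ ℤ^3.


Interval decomposition of M: I[1,1], I[1,2]^2, I[1,3].
HN type (ℓ=3): μ^(1)=13; μ^(2)=1; μ^(3)=-17/3

((1, 0, 0); (2, 2, 0); (1, 1, 1))


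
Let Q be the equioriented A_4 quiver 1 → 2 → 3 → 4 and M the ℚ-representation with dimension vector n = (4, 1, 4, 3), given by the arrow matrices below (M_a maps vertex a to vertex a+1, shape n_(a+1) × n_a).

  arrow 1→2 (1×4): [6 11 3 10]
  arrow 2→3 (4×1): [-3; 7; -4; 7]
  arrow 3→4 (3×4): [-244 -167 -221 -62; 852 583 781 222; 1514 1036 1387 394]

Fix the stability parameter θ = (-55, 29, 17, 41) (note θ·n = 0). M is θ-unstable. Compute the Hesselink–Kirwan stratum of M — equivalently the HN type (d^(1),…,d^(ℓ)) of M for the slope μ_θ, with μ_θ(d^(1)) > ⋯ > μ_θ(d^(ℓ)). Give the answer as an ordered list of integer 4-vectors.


Barcode: M ≅ I[1,1]^3, I[1,4], I[3,3]^2, I[3,4], I[4,4]. HN layers by μ_θ (4 steps, strictly decreasing):
  μ^(1)=41; μ^(2)=23; μ^(3)=17; μ^(4)=-55

((0, 0, 0, 3); (0, 1, 1, 0); (0, 0, 3, 0); (4, 0, 0, 0))


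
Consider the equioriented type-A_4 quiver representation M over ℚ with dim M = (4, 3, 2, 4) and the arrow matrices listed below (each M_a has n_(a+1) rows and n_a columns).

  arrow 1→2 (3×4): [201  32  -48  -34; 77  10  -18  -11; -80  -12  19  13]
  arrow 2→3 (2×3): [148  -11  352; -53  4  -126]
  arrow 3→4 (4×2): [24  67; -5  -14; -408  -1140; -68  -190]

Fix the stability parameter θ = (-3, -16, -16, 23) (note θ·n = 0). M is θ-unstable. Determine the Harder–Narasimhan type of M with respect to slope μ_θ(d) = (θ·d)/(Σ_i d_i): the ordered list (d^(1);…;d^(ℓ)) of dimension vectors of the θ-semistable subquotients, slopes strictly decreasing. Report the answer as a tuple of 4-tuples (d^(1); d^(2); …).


Barcode: M ≅ I[1,1], I[1,2], I[1,4]^2, I[4,4]^2. HN layers by μ_θ (4 steps, strictly decreasing):
  μ^(1)=23; μ^(2)=-3; μ^(3)=-19/2; μ^(4)=-35/3

((0, 0, 0, 4); (1, 0, 0, 0); (1, 1, 0, 0); (2, 2, 2, 0))


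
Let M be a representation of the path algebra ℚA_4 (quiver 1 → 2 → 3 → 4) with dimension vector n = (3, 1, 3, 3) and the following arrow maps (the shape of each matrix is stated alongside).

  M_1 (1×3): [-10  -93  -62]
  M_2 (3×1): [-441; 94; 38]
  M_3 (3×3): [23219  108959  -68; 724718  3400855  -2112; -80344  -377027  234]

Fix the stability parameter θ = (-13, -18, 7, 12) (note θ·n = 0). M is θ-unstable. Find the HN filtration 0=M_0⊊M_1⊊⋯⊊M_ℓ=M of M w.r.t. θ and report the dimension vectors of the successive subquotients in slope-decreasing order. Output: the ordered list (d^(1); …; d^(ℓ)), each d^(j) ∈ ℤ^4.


Interval decomposition of M: I[1,1]^2, I[1,4], I[3,4]^2.
HN type (ℓ=4): μ^(1)=12; μ^(2)=7; μ^(3)=-13; μ^(4)=-31/2

((0, 0, 0, 3); (0, 0, 3, 0); (2, 0, 0, 0); (1, 1, 0, 0))


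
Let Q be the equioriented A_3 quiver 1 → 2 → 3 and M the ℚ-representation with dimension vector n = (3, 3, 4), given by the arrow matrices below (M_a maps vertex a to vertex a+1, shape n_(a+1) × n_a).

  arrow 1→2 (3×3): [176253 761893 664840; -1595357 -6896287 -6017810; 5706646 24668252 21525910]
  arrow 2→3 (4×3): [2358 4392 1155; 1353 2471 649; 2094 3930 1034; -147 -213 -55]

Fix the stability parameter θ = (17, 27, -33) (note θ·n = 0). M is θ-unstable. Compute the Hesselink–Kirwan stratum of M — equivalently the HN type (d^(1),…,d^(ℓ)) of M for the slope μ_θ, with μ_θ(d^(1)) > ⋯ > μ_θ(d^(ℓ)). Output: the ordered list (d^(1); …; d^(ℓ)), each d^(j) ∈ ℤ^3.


Interval decomposition of M: I[1,1], I[1,2], I[1,3], I[2,3], I[3,3]^2.
HN type (ℓ=5): μ^(1)=27; μ^(2)=17; μ^(3)=11/3; μ^(4)=-3; μ^(5)=-33

((0, 1, 0); (2, 0, 0); (1, 1, 1); (0, 1, 1); (0, 0, 2))


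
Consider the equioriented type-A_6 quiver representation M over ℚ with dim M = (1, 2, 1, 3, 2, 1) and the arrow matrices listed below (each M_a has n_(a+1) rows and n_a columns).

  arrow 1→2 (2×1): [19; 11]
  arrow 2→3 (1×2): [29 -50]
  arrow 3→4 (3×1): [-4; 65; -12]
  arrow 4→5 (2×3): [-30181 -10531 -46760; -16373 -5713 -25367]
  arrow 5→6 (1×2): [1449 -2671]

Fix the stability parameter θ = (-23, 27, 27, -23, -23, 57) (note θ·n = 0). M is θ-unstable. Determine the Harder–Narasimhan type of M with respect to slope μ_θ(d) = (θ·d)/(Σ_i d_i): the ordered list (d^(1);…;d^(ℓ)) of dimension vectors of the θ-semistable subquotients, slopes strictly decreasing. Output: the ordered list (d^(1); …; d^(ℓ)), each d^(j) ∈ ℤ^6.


Interval decomposition of M: I[1,5], I[2,2], I[4,4], I[4,6].
HN type (ℓ=4): μ^(1)=57; μ^(2)=27; μ^(3)=2; μ^(4)=-23

((0, 0, 0, 0, 0, 1); (0, 1, 0, 0, 0, 0); (0, 1, 1, 1, 1, 0); (1, 0, 0, 2, 1, 0))


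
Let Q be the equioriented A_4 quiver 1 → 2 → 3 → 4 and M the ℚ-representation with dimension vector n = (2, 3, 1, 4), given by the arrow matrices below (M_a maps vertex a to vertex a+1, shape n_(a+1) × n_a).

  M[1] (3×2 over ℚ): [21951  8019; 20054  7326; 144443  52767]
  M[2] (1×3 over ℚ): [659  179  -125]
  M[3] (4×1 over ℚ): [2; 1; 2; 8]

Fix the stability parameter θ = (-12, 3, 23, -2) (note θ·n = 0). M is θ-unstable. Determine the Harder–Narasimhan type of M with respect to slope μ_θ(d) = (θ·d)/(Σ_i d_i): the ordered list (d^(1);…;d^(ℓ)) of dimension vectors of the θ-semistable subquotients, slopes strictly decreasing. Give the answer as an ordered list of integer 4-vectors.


Interval decomposition of M: I[1,1], I[1,2], I[2,2], I[2,4], I[4,4]^3.
HN type (ℓ=4): μ^(1)=21/2; μ^(2)=3; μ^(3)=-2; μ^(4)=-12

((0, 0, 1, 1); (0, 3, 0, 0); (0, 0, 0, 3); (2, 0, 0, 0))


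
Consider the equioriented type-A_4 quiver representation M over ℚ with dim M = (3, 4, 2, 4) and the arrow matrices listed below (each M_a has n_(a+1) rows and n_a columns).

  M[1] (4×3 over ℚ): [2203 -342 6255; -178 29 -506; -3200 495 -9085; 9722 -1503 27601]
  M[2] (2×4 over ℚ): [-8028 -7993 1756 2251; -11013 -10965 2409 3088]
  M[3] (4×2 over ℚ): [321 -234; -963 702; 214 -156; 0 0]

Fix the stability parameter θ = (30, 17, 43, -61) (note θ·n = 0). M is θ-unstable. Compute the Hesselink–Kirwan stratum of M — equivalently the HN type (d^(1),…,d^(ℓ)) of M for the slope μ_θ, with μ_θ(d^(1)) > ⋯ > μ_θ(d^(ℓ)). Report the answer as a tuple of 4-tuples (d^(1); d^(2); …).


Interval decomposition of M: I[1,2], I[1,3], I[1,4], I[2,2], I[4,4]^3.
HN type (ℓ=5): μ^(1)=43; μ^(2)=47/2; μ^(3)=17; μ^(4)=29/4; μ^(5)=-61

((0, 0, 1, 0); (2, 2, 0, 0); (0, 1, 0, 0); (1, 1, 1, 1); (0, 0, 0, 3))


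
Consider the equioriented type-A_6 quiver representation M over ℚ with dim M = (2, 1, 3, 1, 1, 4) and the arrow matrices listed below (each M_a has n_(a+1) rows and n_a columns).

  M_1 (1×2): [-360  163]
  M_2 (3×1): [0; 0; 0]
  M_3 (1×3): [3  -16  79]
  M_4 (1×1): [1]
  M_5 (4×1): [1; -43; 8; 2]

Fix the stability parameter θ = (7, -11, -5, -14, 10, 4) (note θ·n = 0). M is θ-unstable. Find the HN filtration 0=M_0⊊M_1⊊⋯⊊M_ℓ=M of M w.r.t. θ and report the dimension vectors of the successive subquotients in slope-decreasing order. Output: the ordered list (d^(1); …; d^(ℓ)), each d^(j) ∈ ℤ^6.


Interval decomposition of M: I[1,1], I[1,2], I[3,3]^2, I[3,6], I[6,6]^3.
HN type (ℓ=5): μ^(1)=7; μ^(2)=4; μ^(3)=-2; μ^(4)=-5; μ^(5)=-19/2

((1, 0, 0, 0, 1, 1); (0, 0, 0, 0, 0, 3); (1, 1, 0, 0, 0, 0); (0, 0, 2, 0, 0, 0); (0, 0, 1, 1, 0, 0))


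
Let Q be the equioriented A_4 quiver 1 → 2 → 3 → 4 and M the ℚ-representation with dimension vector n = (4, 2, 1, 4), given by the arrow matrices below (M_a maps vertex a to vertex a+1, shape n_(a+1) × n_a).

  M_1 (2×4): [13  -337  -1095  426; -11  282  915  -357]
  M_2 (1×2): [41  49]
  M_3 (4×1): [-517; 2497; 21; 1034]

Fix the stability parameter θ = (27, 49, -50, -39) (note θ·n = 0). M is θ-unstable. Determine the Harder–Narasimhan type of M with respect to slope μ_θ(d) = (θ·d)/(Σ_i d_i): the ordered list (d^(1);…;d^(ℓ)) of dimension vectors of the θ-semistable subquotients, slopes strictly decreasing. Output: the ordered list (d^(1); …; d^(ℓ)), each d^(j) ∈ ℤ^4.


Via rank(M_{q-1}∘⋯∘M_p): M ≅ I[1,1]^2, I[1,2], I[1,4], I[4,4]^3.
μ_θ-semistable layers: μ^(1)=49; μ^(2)=27; μ^(3)=-13/4; μ^(4)=-39

((0, 1, 0, 0); (3, 0, 0, 0); (1, 1, 1, 1); (0, 0, 0, 3))


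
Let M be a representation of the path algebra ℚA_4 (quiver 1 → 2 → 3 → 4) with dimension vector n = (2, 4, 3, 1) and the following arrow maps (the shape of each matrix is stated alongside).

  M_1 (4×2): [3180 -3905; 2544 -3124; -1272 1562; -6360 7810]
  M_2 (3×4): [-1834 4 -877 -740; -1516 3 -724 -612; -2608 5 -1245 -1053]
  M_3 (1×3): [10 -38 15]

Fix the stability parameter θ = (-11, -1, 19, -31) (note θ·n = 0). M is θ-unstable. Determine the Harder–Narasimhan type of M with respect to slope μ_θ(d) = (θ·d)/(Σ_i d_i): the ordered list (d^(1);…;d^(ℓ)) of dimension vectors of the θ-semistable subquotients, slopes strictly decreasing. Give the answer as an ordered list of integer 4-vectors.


Barcode: M ≅ I[1,1], I[1,2], I[2,3]^2, I[2,4]. HN layers by μ_θ (4 steps, strictly decreasing):
  μ^(1)=19; μ^(2)=-1; μ^(3)=-13/3; μ^(4)=-11

((0, 0, 2, 0); (0, 3, 0, 0); (0, 1, 1, 1); (2, 0, 0, 0))


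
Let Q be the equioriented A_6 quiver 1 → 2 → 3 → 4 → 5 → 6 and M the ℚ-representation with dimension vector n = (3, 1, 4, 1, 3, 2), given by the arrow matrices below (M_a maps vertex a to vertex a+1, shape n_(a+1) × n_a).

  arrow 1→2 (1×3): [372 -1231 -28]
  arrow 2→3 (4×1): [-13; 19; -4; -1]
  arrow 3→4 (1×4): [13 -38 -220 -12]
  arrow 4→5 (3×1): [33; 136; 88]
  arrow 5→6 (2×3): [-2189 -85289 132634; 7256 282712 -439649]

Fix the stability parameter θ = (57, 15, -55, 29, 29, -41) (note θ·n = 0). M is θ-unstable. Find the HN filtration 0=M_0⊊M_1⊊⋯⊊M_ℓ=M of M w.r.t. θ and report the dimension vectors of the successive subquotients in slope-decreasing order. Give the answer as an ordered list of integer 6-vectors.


Via rank(M_{q-1}∘⋯∘M_p): M ≅ I[1,1]^2, I[1,6], I[3,3]^3, I[5,5], I[5,6].
μ_θ-semistable layers: μ^(1)=57; μ^(2)=29; μ^(3)=17/3; μ^(4)=-6; μ^(5)=-55

((2, 0, 0, 0, 0, 0); (0, 0, 0, 0, 1, 0); (1, 1, 1, 1, 1, 1); (0, 0, 0, 0, 1, 1); (0, 0, 3, 0, 0, 0))


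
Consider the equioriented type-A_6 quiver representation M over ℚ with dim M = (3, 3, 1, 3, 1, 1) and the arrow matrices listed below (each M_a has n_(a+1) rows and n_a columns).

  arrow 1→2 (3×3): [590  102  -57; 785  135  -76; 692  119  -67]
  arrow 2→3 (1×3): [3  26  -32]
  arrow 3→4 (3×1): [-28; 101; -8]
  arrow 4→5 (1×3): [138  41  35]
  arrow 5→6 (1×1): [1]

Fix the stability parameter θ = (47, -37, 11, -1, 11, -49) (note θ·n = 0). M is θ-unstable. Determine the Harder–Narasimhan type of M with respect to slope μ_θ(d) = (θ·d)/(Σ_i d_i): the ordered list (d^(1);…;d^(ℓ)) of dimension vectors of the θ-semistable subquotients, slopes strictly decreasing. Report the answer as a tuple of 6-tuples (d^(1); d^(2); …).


Barcode: M ≅ I[1,2]^2, I[1,6], I[4,4]^2. HN layers by μ_θ (3 steps, strictly decreasing):
  μ^(1)=5; μ^(2)=-1; μ^(3)=-3

((2, 2, 0, 0, 0, 0); (0, 0, 0, 2, 0, 0); (1, 1, 1, 1, 1, 1))


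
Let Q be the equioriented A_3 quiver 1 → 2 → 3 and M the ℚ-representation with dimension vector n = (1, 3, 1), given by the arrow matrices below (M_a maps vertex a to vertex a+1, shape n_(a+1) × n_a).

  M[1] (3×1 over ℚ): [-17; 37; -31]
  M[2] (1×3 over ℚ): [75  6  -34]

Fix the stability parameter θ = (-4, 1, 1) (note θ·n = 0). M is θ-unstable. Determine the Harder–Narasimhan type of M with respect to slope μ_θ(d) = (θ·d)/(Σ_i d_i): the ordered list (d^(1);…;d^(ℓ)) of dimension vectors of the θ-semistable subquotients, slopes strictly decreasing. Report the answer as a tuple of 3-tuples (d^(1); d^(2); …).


Interval decomposition of M: I[1,3], I[2,2]^2.
HN type (ℓ=2): μ^(1)=1; μ^(2)=-4

((0, 3, 1); (1, 0, 0))


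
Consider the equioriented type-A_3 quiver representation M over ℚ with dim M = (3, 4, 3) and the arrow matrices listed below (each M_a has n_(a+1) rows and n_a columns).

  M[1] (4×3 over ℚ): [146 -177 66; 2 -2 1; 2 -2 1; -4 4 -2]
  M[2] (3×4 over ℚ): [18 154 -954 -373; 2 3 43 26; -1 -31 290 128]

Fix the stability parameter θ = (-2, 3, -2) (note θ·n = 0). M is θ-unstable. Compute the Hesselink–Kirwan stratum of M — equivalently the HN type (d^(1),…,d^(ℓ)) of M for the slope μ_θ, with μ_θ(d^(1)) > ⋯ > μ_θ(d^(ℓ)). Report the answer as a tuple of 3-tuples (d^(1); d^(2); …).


Via rank(M_{q-1}∘⋯∘M_p): M ≅ I[1,1], I[1,2], I[1,3], I[2,3]^2.
μ_θ-semistable layers: μ^(1)=3; μ^(2)=1/2; μ^(3)=-2

((0, 1, 0); (0, 3, 3); (3, 0, 0))


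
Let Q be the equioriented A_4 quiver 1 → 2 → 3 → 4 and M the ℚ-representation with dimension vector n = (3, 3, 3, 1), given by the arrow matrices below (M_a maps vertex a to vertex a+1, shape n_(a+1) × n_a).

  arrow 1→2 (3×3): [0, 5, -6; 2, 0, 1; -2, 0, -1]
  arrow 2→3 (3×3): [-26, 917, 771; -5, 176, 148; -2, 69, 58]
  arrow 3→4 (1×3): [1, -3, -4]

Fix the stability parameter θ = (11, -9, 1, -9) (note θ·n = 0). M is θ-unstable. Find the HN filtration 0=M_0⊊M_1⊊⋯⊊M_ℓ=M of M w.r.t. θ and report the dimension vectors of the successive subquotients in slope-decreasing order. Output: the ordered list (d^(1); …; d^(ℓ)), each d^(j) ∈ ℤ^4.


Interval decomposition of M: I[1,1], I[1,3], I[1,4], I[2,3].
HN type (ℓ=4): μ^(1)=11; μ^(2)=1; μ^(3)=-3/2; μ^(4)=-9

((1, 0, 0, 0); (1, 1, 2, 0); (1, 1, 1, 1); (0, 1, 0, 0))


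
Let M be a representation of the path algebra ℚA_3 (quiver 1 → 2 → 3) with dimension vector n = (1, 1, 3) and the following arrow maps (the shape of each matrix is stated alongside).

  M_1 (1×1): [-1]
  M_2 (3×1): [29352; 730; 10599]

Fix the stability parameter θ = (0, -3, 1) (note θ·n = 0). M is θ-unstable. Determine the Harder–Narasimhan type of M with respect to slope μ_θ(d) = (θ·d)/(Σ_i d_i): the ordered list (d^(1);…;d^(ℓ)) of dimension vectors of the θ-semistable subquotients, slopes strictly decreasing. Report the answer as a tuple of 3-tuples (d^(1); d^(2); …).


Interval decomposition of M: I[1,3], I[3,3]^2.
HN type (ℓ=2): μ^(1)=1; μ^(2)=-3/2

((0, 0, 3); (1, 1, 0))


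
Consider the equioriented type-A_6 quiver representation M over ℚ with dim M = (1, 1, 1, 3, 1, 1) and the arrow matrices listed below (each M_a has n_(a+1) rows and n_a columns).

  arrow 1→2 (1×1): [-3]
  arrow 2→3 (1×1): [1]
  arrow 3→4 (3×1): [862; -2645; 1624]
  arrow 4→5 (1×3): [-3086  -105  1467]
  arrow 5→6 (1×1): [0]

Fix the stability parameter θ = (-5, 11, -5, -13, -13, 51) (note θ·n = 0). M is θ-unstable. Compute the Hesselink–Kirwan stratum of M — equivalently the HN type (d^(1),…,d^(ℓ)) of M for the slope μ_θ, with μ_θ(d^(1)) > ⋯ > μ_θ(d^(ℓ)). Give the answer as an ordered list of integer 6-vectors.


Barcode: M ≅ I[1,5], I[4,4]^2, I[6,6]. HN layers by μ_θ (3 steps, strictly decreasing):
  μ^(1)=51; μ^(2)=-5; μ^(3)=-13

((0, 0, 0, 0, 0, 1); (1, 1, 1, 1, 1, 0); (0, 0, 0, 2, 0, 0))


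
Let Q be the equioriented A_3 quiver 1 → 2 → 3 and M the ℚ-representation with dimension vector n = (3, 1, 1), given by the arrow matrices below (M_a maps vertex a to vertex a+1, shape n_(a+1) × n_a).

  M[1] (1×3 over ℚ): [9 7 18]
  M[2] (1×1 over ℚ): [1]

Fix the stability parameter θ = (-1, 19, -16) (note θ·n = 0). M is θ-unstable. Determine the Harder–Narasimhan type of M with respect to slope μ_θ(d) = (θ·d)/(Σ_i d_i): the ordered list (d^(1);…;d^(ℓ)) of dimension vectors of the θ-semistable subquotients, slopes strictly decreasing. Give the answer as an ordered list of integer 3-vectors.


Via rank(M_{q-1}∘⋯∘M_p): M ≅ I[1,1]^2, I[1,3].
μ_θ-semistable layers: μ^(1)=3/2; μ^(2)=-1

((0, 1, 1); (3, 0, 0))


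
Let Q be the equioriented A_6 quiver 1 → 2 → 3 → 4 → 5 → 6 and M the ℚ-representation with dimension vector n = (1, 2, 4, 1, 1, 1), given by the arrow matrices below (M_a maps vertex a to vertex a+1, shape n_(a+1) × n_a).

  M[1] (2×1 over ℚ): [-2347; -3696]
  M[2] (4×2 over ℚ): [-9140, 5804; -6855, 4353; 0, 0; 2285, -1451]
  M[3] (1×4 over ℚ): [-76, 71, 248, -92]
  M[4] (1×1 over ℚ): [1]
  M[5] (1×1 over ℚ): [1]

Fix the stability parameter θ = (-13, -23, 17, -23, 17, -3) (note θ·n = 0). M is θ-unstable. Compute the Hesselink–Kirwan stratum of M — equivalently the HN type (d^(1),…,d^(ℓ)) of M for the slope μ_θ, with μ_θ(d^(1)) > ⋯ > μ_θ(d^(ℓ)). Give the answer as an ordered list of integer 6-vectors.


Interval decomposition of M: I[1,6], I[2,2], I[3,3]^3.
HN type (ℓ=5): μ^(1)=17; μ^(2)=7; μ^(3)=-3; μ^(4)=-18; μ^(5)=-23

((0, 0, 3, 0, 0, 0); (0, 0, 0, 0, 1, 1); (0, 0, 1, 1, 0, 0); (1, 1, 0, 0, 0, 0); (0, 1, 0, 0, 0, 0))


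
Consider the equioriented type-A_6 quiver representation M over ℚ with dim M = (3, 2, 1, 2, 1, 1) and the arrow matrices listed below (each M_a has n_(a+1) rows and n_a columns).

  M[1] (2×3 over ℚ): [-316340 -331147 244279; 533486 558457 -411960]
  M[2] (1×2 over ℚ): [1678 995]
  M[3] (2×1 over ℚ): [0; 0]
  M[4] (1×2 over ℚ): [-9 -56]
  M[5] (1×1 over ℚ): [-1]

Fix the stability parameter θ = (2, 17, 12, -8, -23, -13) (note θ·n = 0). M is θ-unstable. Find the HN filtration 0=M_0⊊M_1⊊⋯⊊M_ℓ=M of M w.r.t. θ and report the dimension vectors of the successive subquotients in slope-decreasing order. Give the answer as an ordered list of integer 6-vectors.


Barcode: M ≅ I[1,1], I[1,2], I[1,3], I[4,4], I[4,6]. HN layers by μ_θ (6 steps, strictly decreasing):
  μ^(1)=17; μ^(2)=29/2; μ^(3)=2; μ^(4)=-8; μ^(5)=-13; μ^(6)=-31/2

((0, 1, 0, 0, 0, 0); (0, 1, 1, 0, 0, 0); (3, 0, 0, 0, 0, 0); (0, 0, 0, 1, 0, 0); (0, 0, 0, 0, 0, 1); (0, 0, 0, 1, 1, 0))


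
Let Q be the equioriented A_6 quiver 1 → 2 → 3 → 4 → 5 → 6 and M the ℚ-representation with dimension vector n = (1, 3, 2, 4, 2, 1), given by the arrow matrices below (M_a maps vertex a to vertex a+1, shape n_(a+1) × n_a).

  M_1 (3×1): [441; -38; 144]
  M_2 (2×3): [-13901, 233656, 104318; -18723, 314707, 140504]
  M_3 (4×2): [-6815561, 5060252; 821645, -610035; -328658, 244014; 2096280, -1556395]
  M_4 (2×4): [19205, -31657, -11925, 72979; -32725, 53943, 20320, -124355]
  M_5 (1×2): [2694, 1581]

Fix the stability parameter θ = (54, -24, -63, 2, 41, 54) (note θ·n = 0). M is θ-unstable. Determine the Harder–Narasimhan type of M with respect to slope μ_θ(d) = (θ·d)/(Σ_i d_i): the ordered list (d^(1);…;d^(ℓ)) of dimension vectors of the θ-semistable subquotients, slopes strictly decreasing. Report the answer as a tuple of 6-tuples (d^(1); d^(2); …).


Barcode: M ≅ I[1,4], I[2,2], I[2,4], I[4,5], I[4,6]. HN layers by μ_θ (6 steps, strictly decreasing):
  μ^(1)=54; μ^(2)=41; μ^(3)=2; μ^(4)=-11; μ^(5)=-24; μ^(6)=-87/2

((0, 0, 0, 0, 0, 1); (0, 0, 0, 0, 2, 0); (0, 0, 0, 4, 0, 0); (1, 1, 1, 0, 0, 0); (0, 1, 0, 0, 0, 0); (0, 1, 1, 0, 0, 0))


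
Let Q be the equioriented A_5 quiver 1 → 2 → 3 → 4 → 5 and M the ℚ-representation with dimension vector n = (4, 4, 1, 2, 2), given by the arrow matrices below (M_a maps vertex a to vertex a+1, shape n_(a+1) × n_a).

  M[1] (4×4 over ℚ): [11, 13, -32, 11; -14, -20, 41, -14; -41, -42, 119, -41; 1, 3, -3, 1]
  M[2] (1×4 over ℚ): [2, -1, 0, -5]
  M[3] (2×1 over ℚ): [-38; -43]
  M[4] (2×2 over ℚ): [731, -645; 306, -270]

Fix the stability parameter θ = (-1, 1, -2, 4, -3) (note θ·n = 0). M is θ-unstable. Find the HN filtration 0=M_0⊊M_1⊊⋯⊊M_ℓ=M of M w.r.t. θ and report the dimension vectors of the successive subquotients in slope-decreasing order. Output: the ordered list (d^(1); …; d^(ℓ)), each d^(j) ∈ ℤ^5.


Via rank(M_{q-1}∘⋯∘M_p): M ≅ I[1,1], I[1,2]^2, I[1,5], I[2,2], I[4,4], I[5,5].
μ_θ-semistable layers: μ^(1)=4; μ^(2)=1; μ^(3)=1/2; μ^(4)=-1/2; μ^(5)=-1; μ^(6)=-3

((0, 0, 0, 1, 0); (0, 3, 0, 0, 0); (0, 0, 0, 1, 1); (0, 1, 1, 0, 0); (4, 0, 0, 0, 0); (0, 0, 0, 0, 1))


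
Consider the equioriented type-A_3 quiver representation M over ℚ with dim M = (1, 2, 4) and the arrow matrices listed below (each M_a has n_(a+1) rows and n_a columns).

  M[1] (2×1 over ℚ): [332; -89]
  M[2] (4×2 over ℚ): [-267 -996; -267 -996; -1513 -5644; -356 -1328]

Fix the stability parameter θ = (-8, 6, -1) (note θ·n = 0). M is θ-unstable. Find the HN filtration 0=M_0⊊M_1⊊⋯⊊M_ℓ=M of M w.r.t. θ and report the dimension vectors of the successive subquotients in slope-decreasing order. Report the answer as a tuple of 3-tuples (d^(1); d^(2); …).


Barcode: M ≅ I[1,2], I[2,3], I[3,3]^3. HN layers by μ_θ (4 steps, strictly decreasing):
  μ^(1)=6; μ^(2)=5/2; μ^(3)=-1; μ^(4)=-8

((0, 1, 0); (0, 1, 1); (0, 0, 3); (1, 0, 0))


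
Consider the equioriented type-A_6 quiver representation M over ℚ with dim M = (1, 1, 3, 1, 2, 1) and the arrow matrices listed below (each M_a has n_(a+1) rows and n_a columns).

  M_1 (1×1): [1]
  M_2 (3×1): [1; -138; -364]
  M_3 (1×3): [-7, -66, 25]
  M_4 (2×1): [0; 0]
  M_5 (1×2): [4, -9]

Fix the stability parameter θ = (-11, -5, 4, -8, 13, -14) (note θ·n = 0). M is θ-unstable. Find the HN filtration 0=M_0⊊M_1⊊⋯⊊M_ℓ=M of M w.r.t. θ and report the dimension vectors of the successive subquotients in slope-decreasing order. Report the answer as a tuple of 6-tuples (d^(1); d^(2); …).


Barcode: M ≅ I[1,4], I[3,3]^2, I[5,5], I[5,6]. HN layers by μ_θ (6 steps, strictly decreasing):
  μ^(1)=13; μ^(2)=4; μ^(3)=-1/2; μ^(4)=-2; μ^(5)=-5; μ^(6)=-11

((0, 0, 0, 0, 1, 0); (0, 0, 2, 0, 0, 0); (0, 0, 0, 0, 1, 1); (0, 0, 1, 1, 0, 0); (0, 1, 0, 0, 0, 0); (1, 0, 0, 0, 0, 0))


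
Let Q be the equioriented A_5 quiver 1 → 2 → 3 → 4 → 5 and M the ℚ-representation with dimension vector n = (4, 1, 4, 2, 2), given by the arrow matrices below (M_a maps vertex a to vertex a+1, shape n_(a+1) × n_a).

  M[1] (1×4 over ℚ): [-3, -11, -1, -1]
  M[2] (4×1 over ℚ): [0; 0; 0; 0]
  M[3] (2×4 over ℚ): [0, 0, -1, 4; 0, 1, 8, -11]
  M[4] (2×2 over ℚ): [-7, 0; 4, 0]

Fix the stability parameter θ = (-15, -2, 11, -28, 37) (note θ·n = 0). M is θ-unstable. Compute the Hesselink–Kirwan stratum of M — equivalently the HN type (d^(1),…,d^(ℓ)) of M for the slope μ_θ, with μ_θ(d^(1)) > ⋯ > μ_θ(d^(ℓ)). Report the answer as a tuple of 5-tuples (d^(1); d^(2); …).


Barcode: M ≅ I[1,1]^3, I[1,2], I[3,3]^2, I[3,4], I[3,5], I[5,5]. HN layers by μ_θ (5 steps, strictly decreasing):
  μ^(1)=37; μ^(2)=11; μ^(3)=-2; μ^(4)=-17/2; μ^(5)=-15

((0, 0, 0, 0, 2); (0, 0, 2, 0, 0); (0, 1, 0, 0, 0); (0, 0, 2, 2, 0); (4, 0, 0, 0, 0))


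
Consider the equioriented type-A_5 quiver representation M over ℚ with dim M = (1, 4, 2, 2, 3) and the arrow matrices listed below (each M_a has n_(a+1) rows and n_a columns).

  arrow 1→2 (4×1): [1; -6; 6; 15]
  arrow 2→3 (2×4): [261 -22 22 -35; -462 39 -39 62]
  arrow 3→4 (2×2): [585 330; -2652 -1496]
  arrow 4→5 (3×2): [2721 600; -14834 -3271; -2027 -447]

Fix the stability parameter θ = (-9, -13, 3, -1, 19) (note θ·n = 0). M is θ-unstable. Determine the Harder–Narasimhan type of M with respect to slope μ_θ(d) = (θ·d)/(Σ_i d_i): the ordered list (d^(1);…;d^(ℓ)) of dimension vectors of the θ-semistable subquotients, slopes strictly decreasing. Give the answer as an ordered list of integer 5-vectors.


Interval decomposition of M: I[1,2], I[2,2], I[2,3], I[2,5], I[4,5], I[5,5].
HN type (ℓ=6): μ^(1)=19; μ^(2)=3; μ^(3)=1; μ^(4)=-1; μ^(5)=-11; μ^(6)=-13

((0, 0, 0, 0, 3); (0, 0, 1, 0, 0); (0, 0, 1, 1, 0); (0, 0, 0, 1, 0); (1, 1, 0, 0, 0); (0, 3, 0, 0, 0))


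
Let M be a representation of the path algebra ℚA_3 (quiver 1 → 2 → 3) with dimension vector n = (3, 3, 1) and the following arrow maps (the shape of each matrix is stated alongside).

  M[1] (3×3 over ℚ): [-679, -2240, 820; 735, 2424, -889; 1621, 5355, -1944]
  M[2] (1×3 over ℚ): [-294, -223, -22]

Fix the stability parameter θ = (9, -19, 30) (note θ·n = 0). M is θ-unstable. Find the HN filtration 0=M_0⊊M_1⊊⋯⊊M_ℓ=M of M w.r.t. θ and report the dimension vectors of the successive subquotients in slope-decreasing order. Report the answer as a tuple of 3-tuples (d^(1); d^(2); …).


Barcode: M ≅ I[1,2]^2, I[1,3]. HN layers by μ_θ (2 steps, strictly decreasing):
  μ^(1)=30; μ^(2)=-5

((0, 0, 1); (3, 3, 0))


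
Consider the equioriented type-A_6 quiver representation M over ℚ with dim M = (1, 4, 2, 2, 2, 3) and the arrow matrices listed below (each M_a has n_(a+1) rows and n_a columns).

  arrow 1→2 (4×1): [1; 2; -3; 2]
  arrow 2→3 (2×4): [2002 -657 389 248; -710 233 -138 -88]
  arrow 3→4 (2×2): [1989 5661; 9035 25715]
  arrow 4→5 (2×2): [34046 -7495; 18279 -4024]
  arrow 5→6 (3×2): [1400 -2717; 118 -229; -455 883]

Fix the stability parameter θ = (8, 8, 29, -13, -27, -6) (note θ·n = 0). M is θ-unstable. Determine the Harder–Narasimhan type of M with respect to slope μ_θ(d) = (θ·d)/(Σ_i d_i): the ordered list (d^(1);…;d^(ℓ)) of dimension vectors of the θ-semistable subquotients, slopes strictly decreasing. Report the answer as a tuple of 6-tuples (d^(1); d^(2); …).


Interval decomposition of M: I[1,6], I[2,2]^2, I[2,3], I[4,6], I[6,6].
HN type (ℓ=5): μ^(1)=29; μ^(2)=8; μ^(3)=-1/6; μ^(4)=-6; μ^(5)=-20

((0, 0, 1, 0, 0, 0); (0, 3, 0, 0, 0, 0); (1, 1, 1, 1, 1, 1); (0, 0, 0, 0, 0, 2); (0, 0, 0, 1, 1, 0))


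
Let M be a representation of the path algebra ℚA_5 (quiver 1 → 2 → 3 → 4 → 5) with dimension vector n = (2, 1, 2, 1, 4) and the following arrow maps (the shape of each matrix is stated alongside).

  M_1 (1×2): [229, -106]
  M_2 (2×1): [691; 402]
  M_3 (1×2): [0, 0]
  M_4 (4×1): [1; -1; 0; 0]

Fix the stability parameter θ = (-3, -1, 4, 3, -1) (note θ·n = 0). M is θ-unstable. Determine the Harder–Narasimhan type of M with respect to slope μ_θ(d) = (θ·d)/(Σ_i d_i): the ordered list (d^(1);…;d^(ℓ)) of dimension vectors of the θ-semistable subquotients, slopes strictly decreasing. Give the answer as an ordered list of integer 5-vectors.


Barcode: M ≅ I[1,1], I[1,3], I[3,3], I[4,5], I[5,5]^3. HN layers by μ_θ (4 steps, strictly decreasing):
  μ^(1)=4; μ^(2)=1; μ^(3)=-1; μ^(4)=-3

((0, 0, 2, 0, 0); (0, 0, 0, 1, 1); (0, 1, 0, 0, 3); (2, 0, 0, 0, 0))


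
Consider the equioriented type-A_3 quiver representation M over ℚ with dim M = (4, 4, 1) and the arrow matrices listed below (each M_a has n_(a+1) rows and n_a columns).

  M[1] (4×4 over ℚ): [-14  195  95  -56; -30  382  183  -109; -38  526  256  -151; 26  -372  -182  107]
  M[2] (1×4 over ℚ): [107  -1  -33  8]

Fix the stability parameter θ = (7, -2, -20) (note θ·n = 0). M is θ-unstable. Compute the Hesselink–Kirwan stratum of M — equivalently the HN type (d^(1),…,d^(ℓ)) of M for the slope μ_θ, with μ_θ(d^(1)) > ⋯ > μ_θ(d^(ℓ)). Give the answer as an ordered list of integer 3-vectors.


Via rank(M_{q-1}∘⋯∘M_p): M ≅ I[1,1], I[1,2]^2, I[1,3], I[2,2].
μ_θ-semistable layers: μ^(1)=7; μ^(2)=5/2; μ^(3)=-2; μ^(4)=-5

((1, 0, 0); (2, 2, 0); (0, 1, 0); (1, 1, 1))


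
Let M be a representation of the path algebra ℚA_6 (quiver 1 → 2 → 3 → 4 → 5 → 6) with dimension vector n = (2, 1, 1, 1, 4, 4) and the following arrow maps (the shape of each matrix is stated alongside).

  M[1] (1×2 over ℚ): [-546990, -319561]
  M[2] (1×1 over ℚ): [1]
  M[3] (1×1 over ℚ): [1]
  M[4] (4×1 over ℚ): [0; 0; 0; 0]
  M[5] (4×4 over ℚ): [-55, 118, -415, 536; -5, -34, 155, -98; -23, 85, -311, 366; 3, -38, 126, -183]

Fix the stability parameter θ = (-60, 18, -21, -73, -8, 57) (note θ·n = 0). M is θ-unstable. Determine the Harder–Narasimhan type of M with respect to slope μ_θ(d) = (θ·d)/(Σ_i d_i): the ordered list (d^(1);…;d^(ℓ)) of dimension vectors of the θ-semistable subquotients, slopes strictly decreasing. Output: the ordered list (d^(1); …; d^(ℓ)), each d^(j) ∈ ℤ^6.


Via rank(M_{q-1}∘⋯∘M_p): M ≅ I[1,1], I[1,4], I[5,6]^4.
μ_θ-semistable layers: μ^(1)=57; μ^(2)=-8; μ^(3)=-76/3; μ^(4)=-60

((0, 0, 0, 0, 0, 4); (0, 0, 0, 0, 4, 0); (0, 1, 1, 1, 0, 0); (2, 0, 0, 0, 0, 0))


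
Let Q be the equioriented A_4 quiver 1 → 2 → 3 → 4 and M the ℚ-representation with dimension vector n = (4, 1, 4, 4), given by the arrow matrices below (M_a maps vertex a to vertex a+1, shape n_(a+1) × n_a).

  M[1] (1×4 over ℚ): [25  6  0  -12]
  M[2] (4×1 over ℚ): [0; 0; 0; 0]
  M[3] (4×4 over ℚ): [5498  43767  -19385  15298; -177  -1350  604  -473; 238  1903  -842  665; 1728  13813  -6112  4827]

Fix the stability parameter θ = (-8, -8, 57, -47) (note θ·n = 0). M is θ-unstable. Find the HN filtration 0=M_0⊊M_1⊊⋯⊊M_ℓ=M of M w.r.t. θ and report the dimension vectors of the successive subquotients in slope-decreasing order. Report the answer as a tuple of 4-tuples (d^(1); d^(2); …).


Via rank(M_{q-1}∘⋯∘M_p): M ≅ I[1,1]^3, I[1,2], I[3,3], I[3,4]^3, I[4,4].
μ_θ-semistable layers: μ^(1)=57; μ^(2)=5; μ^(3)=-8; μ^(4)=-47

((0, 0, 1, 0); (0, 0, 3, 3); (4, 1, 0, 0); (0, 0, 0, 1))


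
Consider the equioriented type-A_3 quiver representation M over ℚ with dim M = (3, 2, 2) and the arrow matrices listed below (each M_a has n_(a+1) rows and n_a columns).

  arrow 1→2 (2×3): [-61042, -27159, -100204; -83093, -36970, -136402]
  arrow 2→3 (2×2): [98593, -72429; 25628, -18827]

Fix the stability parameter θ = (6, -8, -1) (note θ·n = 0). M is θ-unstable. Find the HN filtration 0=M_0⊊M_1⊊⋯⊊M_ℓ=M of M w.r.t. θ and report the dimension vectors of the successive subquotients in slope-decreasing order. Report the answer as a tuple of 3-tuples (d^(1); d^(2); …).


Interval decomposition of M: I[1,1], I[1,3]^2.
HN type (ℓ=2): μ^(1)=6; μ^(2)=-1

((1, 0, 0); (2, 2, 2))


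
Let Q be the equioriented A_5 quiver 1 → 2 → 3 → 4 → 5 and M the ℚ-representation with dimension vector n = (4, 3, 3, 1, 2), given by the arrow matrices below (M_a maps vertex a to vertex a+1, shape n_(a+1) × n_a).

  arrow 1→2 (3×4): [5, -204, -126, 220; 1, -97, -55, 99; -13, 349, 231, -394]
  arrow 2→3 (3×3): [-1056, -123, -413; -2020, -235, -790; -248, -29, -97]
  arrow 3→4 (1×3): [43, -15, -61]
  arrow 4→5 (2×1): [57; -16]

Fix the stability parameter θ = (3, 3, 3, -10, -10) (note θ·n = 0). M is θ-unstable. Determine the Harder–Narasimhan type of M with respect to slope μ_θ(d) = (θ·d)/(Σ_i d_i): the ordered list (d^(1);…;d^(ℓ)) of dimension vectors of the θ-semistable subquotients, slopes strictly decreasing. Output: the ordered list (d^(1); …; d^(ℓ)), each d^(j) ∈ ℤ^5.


Via rank(M_{q-1}∘⋯∘M_p): M ≅ I[1,1], I[1,2], I[1,3], I[1,5], I[3,3], I[5,5].
μ_θ-semistable layers: μ^(1)=3; μ^(2)=-11/5; μ^(3)=-10

((3, 2, 2, 0, 0); (1, 1, 1, 1, 1); (0, 0, 0, 0, 1))


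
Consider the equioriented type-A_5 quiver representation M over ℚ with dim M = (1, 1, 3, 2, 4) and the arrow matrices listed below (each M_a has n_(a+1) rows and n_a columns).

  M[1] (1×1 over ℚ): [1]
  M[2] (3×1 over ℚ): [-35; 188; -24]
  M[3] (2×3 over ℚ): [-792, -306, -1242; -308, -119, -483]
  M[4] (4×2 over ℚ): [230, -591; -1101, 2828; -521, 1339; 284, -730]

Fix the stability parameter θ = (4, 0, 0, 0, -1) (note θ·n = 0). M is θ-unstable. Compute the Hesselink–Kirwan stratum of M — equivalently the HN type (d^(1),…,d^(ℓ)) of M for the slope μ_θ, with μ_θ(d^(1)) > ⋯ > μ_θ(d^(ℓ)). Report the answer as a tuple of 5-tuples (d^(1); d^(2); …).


Barcode: M ≅ I[1,3], I[3,3], I[3,5], I[4,5], I[5,5]^2. HN layers by μ_θ (5 steps, strictly decreasing):
  μ^(1)=4/3; μ^(2)=0; μ^(3)=-1/3; μ^(4)=-1/2; μ^(5)=-1

((1, 1, 1, 0, 0); (0, 0, 1, 0, 0); (0, 0, 1, 1, 1); (0, 0, 0, 1, 1); (0, 0, 0, 0, 2))


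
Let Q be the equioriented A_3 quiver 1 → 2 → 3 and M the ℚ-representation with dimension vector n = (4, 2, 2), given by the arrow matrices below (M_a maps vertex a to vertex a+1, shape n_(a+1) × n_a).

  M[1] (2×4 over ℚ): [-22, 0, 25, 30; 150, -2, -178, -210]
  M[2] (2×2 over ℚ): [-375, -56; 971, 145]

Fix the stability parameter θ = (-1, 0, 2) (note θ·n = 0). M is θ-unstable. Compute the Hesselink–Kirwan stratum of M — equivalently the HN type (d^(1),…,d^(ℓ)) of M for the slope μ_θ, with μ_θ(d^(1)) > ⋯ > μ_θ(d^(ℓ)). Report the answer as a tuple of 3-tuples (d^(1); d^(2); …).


Interval decomposition of M: I[1,1]^2, I[1,3]^2.
HN type (ℓ=3): μ^(1)=2; μ^(2)=0; μ^(3)=-1

((0, 0, 2); (0, 2, 0); (4, 0, 0))


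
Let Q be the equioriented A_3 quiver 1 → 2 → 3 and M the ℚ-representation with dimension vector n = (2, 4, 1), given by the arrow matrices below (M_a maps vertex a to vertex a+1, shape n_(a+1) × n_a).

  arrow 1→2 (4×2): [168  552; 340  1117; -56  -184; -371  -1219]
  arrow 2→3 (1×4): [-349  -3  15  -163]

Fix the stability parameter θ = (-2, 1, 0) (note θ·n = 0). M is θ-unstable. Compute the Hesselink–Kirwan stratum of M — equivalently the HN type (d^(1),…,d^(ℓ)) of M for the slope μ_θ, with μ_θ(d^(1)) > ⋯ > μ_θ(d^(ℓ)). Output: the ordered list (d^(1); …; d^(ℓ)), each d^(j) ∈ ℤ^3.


Barcode: M ≅ I[1,2], I[1,3], I[2,2]^2. HN layers by μ_θ (3 steps, strictly decreasing):
  μ^(1)=1; μ^(2)=1/2; μ^(3)=-2

((0, 3, 0); (0, 1, 1); (2, 0, 0))


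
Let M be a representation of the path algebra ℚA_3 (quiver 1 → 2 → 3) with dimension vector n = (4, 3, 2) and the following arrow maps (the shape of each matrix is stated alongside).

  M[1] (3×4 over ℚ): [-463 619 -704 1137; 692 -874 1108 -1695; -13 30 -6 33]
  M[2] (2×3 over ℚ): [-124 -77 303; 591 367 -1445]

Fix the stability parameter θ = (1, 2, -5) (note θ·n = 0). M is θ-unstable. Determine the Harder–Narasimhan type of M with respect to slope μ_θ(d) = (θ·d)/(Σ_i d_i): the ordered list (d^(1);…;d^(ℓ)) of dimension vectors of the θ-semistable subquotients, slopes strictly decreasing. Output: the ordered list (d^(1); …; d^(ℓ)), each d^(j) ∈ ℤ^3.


Via rank(M_{q-1}∘⋯∘M_p): M ≅ I[1,1], I[1,2], I[1,3]^2.
μ_θ-semistable layers: μ^(1)=2; μ^(2)=1; μ^(3)=-2/3

((0, 1, 0); (2, 0, 0); (2, 2, 2))


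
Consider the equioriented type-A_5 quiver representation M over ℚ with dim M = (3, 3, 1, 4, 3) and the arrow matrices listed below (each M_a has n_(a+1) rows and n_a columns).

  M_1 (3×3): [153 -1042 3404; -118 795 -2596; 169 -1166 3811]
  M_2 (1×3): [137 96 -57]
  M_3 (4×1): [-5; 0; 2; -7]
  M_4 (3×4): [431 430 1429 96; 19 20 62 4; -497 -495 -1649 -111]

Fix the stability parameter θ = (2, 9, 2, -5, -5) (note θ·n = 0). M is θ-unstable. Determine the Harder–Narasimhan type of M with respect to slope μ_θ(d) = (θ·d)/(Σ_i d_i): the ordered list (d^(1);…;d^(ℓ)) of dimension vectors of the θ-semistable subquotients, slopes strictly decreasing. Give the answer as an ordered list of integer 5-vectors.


Interval decomposition of M: I[1,2]^2, I[1,5], I[4,4], I[4,5]^2.
HN type (ℓ=4): μ^(1)=9; μ^(2)=2; μ^(3)=3/5; μ^(4)=-5

((0, 2, 0, 0, 0); (2, 0, 0, 0, 0); (1, 1, 1, 1, 1); (0, 0, 0, 3, 2))


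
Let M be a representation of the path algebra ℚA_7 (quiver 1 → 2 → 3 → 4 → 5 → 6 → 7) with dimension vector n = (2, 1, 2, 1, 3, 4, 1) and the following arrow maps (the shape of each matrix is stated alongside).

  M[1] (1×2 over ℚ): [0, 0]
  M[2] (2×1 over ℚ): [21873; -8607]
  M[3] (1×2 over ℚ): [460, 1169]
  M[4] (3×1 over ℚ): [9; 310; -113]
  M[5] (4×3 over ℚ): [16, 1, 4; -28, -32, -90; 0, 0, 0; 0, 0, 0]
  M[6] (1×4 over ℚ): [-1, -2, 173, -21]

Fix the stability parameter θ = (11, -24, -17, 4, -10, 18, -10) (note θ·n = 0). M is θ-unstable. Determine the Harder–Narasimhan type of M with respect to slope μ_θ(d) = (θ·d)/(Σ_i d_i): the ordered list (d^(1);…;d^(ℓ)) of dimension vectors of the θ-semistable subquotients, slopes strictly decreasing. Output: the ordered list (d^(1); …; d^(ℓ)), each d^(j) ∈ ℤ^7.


Interval decomposition of M: I[1,1]^2, I[2,7], I[3,3], I[5,5], I[5,6], I[6,6]^2.
HN type (ℓ=7): μ^(1)=18; μ^(2)=11; μ^(3)=4; μ^(4)=-3; μ^(5)=-10; μ^(6)=-17; μ^(7)=-24

((0, 0, 0, 0, 0, 3, 0); (2, 0, 0, 0, 0, 0, 0); (0, 0, 0, 0, 0, 1, 1); (0, 0, 0, 1, 1, 0, 0); (0, 0, 0, 0, 2, 0, 0); (0, 0, 2, 0, 0, 0, 0); (0, 1, 0, 0, 0, 0, 0))
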